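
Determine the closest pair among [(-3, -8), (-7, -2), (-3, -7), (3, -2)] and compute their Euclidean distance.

Computing all pairwise distances among 4 points:

d((-3, -8), (-7, -2)) = 7.2111
d((-3, -8), (-3, -7)) = 1.0 <-- minimum
d((-3, -8), (3, -2)) = 8.4853
d((-7, -2), (-3, -7)) = 6.4031
d((-7, -2), (3, -2)) = 10.0
d((-3, -7), (3, -2)) = 7.8102

Closest pair: (-3, -8) and (-3, -7) with distance 1.0

The closest pair is (-3, -8) and (-3, -7) with Euclidean distance 1.0. For 4 points, brute-force pairwise comparison is shown above. For large n, the divide-and-conquer algorithm (sort by x, recurse on halves, check the dividing strip) achieves O(n log n).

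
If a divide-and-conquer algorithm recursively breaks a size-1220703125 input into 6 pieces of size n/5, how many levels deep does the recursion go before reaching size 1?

For divide and conquer with division factor 5:

Problem sizes at each level:
Level 0: 1220703125
Level 1: 244140625
Level 2: 48828125
Level 3: 9765625
Level 4: 1953125
Level 5: 390625
Level 6: 78125
Level 7: 15625
Level 8: 3125
Level 9: 625
Level 10: 125
Level 11: 25
Level 12: 5
Level 13: 1

The root is level 0 and the size-1 base case is level 13 (the tree spans levels 0 through 13, i.e. 14 levels counting the root), so the depth is the number of divisions: log_5(1220703125) = 13

The recursion tree depth is log_5(1220703125) = 13. At each level, the problem size is divided by 5, so it takes 13 divisions to reduce to a base case of size 1. The algorithm makes 6 recursive calls at each level.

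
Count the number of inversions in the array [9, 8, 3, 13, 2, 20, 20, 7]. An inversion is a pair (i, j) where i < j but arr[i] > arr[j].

Finding inversions in [9, 8, 3, 13, 2, 20, 20, 7]:

(0, 1): arr[0]=9 > arr[1]=8
(0, 2): arr[0]=9 > arr[2]=3
(0, 4): arr[0]=9 > arr[4]=2
(0, 7): arr[0]=9 > arr[7]=7
(1, 2): arr[1]=8 > arr[2]=3
(1, 4): arr[1]=8 > arr[4]=2
(1, 7): arr[1]=8 > arr[7]=7
(2, 4): arr[2]=3 > arr[4]=2
(3, 4): arr[3]=13 > arr[4]=2
(3, 7): arr[3]=13 > arr[7]=7
(5, 7): arr[5]=20 > arr[7]=7
(6, 7): arr[6]=20 > arr[7]=7

Total inversions: 12

The array has 12 inversion(s): (0,1), (0,2), (0,4), (0,7), (1,2), (1,4), (1,7), (2,4), (3,4), (3,7), (5,7), (6,7). Each pair (i,j) satisfies i < j and arr[i] > arr[j].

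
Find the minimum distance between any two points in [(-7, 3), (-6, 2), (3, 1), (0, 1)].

Computing all pairwise distances among 4 points:

d((-7, 3), (-6, 2)) = 1.4142 <-- minimum
d((-7, 3), (3, 1)) = 10.198
d((-7, 3), (0, 1)) = 7.2801
d((-6, 2), (3, 1)) = 9.0554
d((-6, 2), (0, 1)) = 6.0828
d((3, 1), (0, 1)) = 3.0

Closest pair: (-7, 3) and (-6, 2) with distance 1.4142

The closest pair is (-7, 3) and (-6, 2) with Euclidean distance 1.4142. For 4 points, brute-force pairwise comparison is shown above. For large n, the divide-and-conquer algorithm (sort by x, recurse on halves, check the dividing strip) achieves O(n log n).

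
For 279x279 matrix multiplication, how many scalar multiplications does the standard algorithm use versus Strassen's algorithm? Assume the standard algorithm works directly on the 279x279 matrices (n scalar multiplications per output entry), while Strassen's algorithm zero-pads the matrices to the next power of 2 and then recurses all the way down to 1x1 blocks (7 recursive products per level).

Matrix multiplication for 279x279 matrices:

Strassen's algorithm requires power-of-2 dimensions. Pad 279x279 to 512x512 (next power of 2).

Standard algorithm: 279^3 = 21717639 multiplications
Strassen's algorithm: 7^(log2(512)) = 7^9 = 40353607 multiplications
Difference: 21717639 - 40353607 = -18635968 (Strassen uses MORE here due to padding overhead — for small or just-over-power-of-2 n, padding can outweigh the per-level savings)

Standard: 21717639 multiplications (279^3). Strassen: 40353607 multiplications (7^9, after padding to 512x512). Strassen reduces 8 recursive multiplications to 7 at each level.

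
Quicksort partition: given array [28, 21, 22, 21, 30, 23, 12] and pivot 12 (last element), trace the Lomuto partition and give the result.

Lomuto partition with pivot = 12:

Initial array: [28, 21, 22, 21, 30, 23, 12]

arr[0]=28 > 12: no swap
arr[1]=21 > 12: no swap
arr[2]=22 > 12: no swap
arr[3]=21 > 12: no swap
arr[4]=30 > 12: no swap
arr[5]=23 > 12: no swap

Place pivot at position 0: [12, 21, 22, 21, 30, 23, 28]
Pivot position: 0

After partitioning with pivot 12, the array becomes [12, 21, 22, 21, 30, 23, 28]. The pivot is placed at index 0. All elements to the left of the pivot are <= 12, and all elements to the right are > 12.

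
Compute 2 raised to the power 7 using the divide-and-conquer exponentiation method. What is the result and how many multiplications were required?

Computing 2^7 by squaring (build up from 2^1; each line after the first costs one multiplication):

2^1 = 2
2^2 = (2^1)^2 = 2^2 = 4
2^3 = 2 * 2^2 = 2 * 4 = 8
2^6 = (2^3)^2 = 8^2 = 64
2^7 = 2 * 2^6 = 2 * 64 = 128

Result: 128
Multiplications needed: 4 (4 lines after 2^1)

2^7 = 128. Using exponentiation by squaring, this requires 4 multiplications. The key idea: if the exponent is even, square the half-power; if odd, multiply by the base once.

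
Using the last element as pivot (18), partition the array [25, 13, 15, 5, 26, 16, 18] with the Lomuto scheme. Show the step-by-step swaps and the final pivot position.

Lomuto partition with pivot = 18:

Initial array: [25, 13, 15, 5, 26, 16, 18]

arr[0]=25 > 18: no swap
arr[1]=13 <= 18: swap with position 0, array becomes [13, 25, 15, 5, 26, 16, 18]
arr[2]=15 <= 18: swap with position 1, array becomes [13, 15, 25, 5, 26, 16, 18]
arr[3]=5 <= 18: swap with position 2, array becomes [13, 15, 5, 25, 26, 16, 18]
arr[4]=26 > 18: no swap
arr[5]=16 <= 18: swap with position 3, array becomes [13, 15, 5, 16, 26, 25, 18]

Place pivot at position 4: [13, 15, 5, 16, 18, 25, 26]
Pivot position: 4

After partitioning with pivot 18, the array becomes [13, 15, 5, 16, 18, 25, 26]. The pivot is placed at index 4. All elements to the left of the pivot are <= 18, and all elements to the right are > 18.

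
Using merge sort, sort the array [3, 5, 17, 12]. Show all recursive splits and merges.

Merge sort trace:

Split: [3, 5, 17, 12] -> [3, 5] and [17, 12]
  Split: [3, 5] -> [3] and [5]
  Merge: [3] + [5] -> [3, 5]
  Split: [17, 12] -> [17] and [12]
  Merge: [17] + [12] -> [12, 17]
Merge: [3, 5] + [12, 17] -> [3, 5, 12, 17]

Final sorted array: [3, 5, 12, 17]

The merge sort proceeds by recursively splitting the array and merging sorted halves.
After all merges, the sorted array is [3, 5, 12, 17].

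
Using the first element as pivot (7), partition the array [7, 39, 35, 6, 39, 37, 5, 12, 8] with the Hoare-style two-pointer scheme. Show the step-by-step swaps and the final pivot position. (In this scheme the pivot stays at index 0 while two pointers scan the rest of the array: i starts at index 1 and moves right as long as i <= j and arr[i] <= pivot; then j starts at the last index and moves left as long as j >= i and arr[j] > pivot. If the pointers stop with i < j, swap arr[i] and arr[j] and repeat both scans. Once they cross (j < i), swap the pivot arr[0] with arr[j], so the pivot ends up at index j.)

Hoare-style two-pointer partition with pivot = 7:

Initial array: [7, 39, 35, 6, 39, 37, 5, 12, 8]

Pointers start at i = 1, j = 8.
i stops at index 1 (arr[1]=39 > 7), j stops at index 6 (arr[6]=5 <= 7): swap arr[1] and arr[6], array becomes [7, 5, 35, 6, 39, 37, 39, 12, 8]
i stops at index 2 (arr[2]=35 > 7), j stops at index 3 (arr[3]=6 <= 7): swap arr[2] and arr[3], array becomes [7, 5, 6, 35, 39, 37, 39, 12, 8]
i ends at 3, j ends at 2: the pointers have crossed (j < i), so scanning stops.

Swap pivot arr[0] with arr[2] to place pivot at position 2: [6, 5, 7, 35, 39, 37, 39, 12, 8]
Pivot position: 2

After partitioning with pivot 7, the array becomes [6, 5, 7, 35, 39, 37, 39, 12, 8]. The pivot is placed at index 2. All elements to the left of the pivot are <= 7, and all elements to the right are > 7.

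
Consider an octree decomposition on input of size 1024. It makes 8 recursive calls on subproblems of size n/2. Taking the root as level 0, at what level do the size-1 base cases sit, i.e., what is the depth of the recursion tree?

For divide and conquer with division factor 2:

Problem sizes at each level:
Level 0: 1024
Level 1: 512
Level 2: 256
Level 3: 128
Level 4: 64
Level 5: 32
Level 6: 16
Level 7: 8
Level 8: 4
Level 9: 2
Level 10: 1

The root is level 0 and the size-1 base case is level 10 (the tree spans levels 0 through 10, i.e. 11 levels counting the root), so the depth is the number of divisions: log_2(1024) = 10

The recursion tree depth is log_2(1024) = 10. At each level, the problem size is divided by 2, so it takes 10 divisions to reduce to a base case of size 1. The algorithm makes 8 recursive calls at each level.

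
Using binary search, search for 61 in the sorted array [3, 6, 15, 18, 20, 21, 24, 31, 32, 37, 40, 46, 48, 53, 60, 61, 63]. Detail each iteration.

Binary search for 61 in [3, 6, 15, 18, 20, 21, 24, 31, 32, 37, 40, 46, 48, 53, 60, 61, 63]:

lo=0, hi=16, mid=8, arr[mid]=32 -> 32 < 61, search right half
lo=9, hi=16, mid=12, arr[mid]=48 -> 48 < 61, search right half
lo=13, hi=16, mid=14, arr[mid]=60 -> 60 < 61, search right half
lo=15, hi=16, mid=15, arr[mid]=61 -> Found target at index 15!

Binary search finds 61 at index 15 after 4 comparisons. The search repeatedly halves the search space by comparing with the middle element.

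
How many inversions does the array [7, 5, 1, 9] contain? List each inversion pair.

Finding inversions in [7, 5, 1, 9]:

(0, 1): arr[0]=7 > arr[1]=5
(0, 2): arr[0]=7 > arr[2]=1
(1, 2): arr[1]=5 > arr[2]=1

Total inversions: 3

The array has 3 inversion(s): (0,1), (0,2), (1,2). Each pair (i,j) satisfies i < j and arr[i] > arr[j].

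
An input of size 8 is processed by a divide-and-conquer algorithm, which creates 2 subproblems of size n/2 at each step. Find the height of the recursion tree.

For divide and conquer with division factor 2:

Problem sizes at each level:
Level 0: 8
Level 1: 4
Level 2: 2
Level 3: 1

The root is level 0 and the size-1 base case is level 3 (the tree spans levels 0 through 3, i.e. 4 levels counting the root), so the depth is the number of divisions: log_2(8) = 3

The recursion tree depth is log_2(8) = 3. At each level, the problem size is divided by 2, so it takes 3 divisions to reduce to a base case of size 1. The algorithm makes 2 recursive calls at each level.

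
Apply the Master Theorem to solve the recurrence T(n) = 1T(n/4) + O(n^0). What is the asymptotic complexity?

Master Theorem for T(n) = 1T(n/4) + O(n^0):

a = 1, b = 4, c = 0
log_b(a) = log_4(1) = 0.0000

Case 2: c = 0 = log_4(1) = 0.0000
T(n) = O(n^0 log n) = O(log n)

For T(n) = 1T(n/4) + O(n^0): log_4(1) = 0.0000. This is Case 2 of the Master Theorem (c = log_b(a), equal work at all levels), giving O(log n).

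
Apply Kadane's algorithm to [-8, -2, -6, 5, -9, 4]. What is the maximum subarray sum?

Using Kadane's algorithm on [-8, -2, -6, 5, -9, 4]:

Scanning through the array:
Position 1 (value -2): max_ending_here = -2, max_so_far = -2
Position 2 (value -6): max_ending_here = -6, max_so_far = -2
Position 3 (value 5): max_ending_here = 5, max_so_far = 5
Position 4 (value -9): max_ending_here = -4, max_so_far = 5
Position 5 (value 4): max_ending_here = 4, max_so_far = 5

Maximum subarray: [5]
Maximum sum: 5

The maximum subarray is [5] with sum 5. This subarray runs from index 3 to index 3.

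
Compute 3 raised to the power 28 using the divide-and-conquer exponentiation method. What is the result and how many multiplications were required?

Computing 3^28 by squaring (build up from 3^1; each line after the first costs one multiplication):

3^1 = 3
3^2 = (3^1)^2 = 3^2 = 9
3^3 = 3 * 3^2 = 3 * 9 = 27
3^6 = (3^3)^2 = 27^2 = 729
3^7 = 3 * 3^6 = 3 * 729 = 2187
3^14 = (3^7)^2 = 2187^2 = 4782969
3^28 = (3^14)^2 = 4782969^2 = 22876792454961

Result: 22876792454961
Multiplications needed: 6 (6 lines after 3^1)

3^28 = 22876792454961. Using exponentiation by squaring, this requires 6 multiplications. The key idea: if the exponent is even, square the half-power; if odd, multiply by the base once.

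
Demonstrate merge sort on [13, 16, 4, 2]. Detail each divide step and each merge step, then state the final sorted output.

Merge sort trace:

Split: [13, 16, 4, 2] -> [13, 16] and [4, 2]
  Split: [13, 16] -> [13] and [16]
  Merge: [13] + [16] -> [13, 16]
  Split: [4, 2] -> [4] and [2]
  Merge: [4] + [2] -> [2, 4]
Merge: [13, 16] + [2, 4] -> [2, 4, 13, 16]

Final sorted array: [2, 4, 13, 16]

The merge sort proceeds by recursively splitting the array and merging sorted halves.
After all merges, the sorted array is [2, 4, 13, 16].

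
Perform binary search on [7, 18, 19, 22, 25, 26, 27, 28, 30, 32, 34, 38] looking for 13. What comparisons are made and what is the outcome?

Binary search for 13 in [7, 18, 19, 22, 25, 26, 27, 28, 30, 32, 34, 38]:

lo=0, hi=11, mid=5, arr[mid]=26 -> 26 > 13, search left half
lo=0, hi=4, mid=2, arr[mid]=19 -> 19 > 13, search left half
lo=0, hi=1, mid=0, arr[mid]=7 -> 7 < 13, search right half
lo=1, hi=1, mid=1, arr[mid]=18 -> 18 > 13, search left half
lo=1 > hi=0, target 13 not found

Binary search determines that 13 is not in the array after 4 comparisons. The search space was exhausted without finding the target.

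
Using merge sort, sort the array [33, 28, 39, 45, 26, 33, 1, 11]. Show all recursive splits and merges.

Merge sort trace:

Split: [33, 28, 39, 45, 26, 33, 1, 11] -> [33, 28, 39, 45] and [26, 33, 1, 11]
  Split: [33, 28, 39, 45] -> [33, 28] and [39, 45]
    Split: [33, 28] -> [33] and [28]
    Merge: [33] + [28] -> [28, 33]
    Split: [39, 45] -> [39] and [45]
    Merge: [39] + [45] -> [39, 45]
  Merge: [28, 33] + [39, 45] -> [28, 33, 39, 45]
  Split: [26, 33, 1, 11] -> [26, 33] and [1, 11]
    Split: [26, 33] -> [26] and [33]
    Merge: [26] + [33] -> [26, 33]
    Split: [1, 11] -> [1] and [11]
    Merge: [1] + [11] -> [1, 11]
  Merge: [26, 33] + [1, 11] -> [1, 11, 26, 33]
Merge: [28, 33, 39, 45] + [1, 11, 26, 33] -> [1, 11, 26, 28, 33, 33, 39, 45]

Final sorted array: [1, 11, 26, 28, 33, 33, 39, 45]

The merge sort proceeds by recursively splitting the array and merging sorted halves.
After all merges, the sorted array is [1, 11, 26, 28, 33, 33, 39, 45].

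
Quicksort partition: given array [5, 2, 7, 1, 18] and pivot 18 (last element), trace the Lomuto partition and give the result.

Lomuto partition with pivot = 18:

Initial array: [5, 2, 7, 1, 18]

arr[0]=5 <= 18: swap with position 0, array becomes [5, 2, 7, 1, 18]
arr[1]=2 <= 18: swap with position 1, array becomes [5, 2, 7, 1, 18]
arr[2]=7 <= 18: swap with position 2, array becomes [5, 2, 7, 1, 18]
arr[3]=1 <= 18: swap with position 3, array becomes [5, 2, 7, 1, 18]

Place pivot at position 4: [5, 2, 7, 1, 18]
Pivot position: 4

After partitioning with pivot 18, the array becomes [5, 2, 7, 1, 18]. The pivot is placed at index 4. All elements to the left of the pivot are <= 18, and all elements to the right are > 18.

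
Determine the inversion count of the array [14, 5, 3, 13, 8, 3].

Finding inversions in [14, 5, 3, 13, 8, 3]:

(0, 1): arr[0]=14 > arr[1]=5
(0, 2): arr[0]=14 > arr[2]=3
(0, 3): arr[0]=14 > arr[3]=13
(0, 4): arr[0]=14 > arr[4]=8
(0, 5): arr[0]=14 > arr[5]=3
(1, 2): arr[1]=5 > arr[2]=3
(1, 5): arr[1]=5 > arr[5]=3
(3, 4): arr[3]=13 > arr[4]=8
(3, 5): arr[3]=13 > arr[5]=3
(4, 5): arr[4]=8 > arr[5]=3

Total inversions: 10

The array has 10 inversion(s): (0,1), (0,2), (0,3), (0,4), (0,5), (1,2), (1,5), (3,4), (3,5), (4,5). Each pair (i,j) satisfies i < j and arr[i] > arr[j].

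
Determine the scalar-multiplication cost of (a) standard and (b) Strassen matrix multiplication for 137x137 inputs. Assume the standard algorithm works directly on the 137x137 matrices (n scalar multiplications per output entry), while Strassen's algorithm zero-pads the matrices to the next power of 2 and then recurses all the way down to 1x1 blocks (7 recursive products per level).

Matrix multiplication for 137x137 matrices:

Strassen's algorithm requires power-of-2 dimensions. Pad 137x137 to 256x256 (next power of 2).

Standard algorithm: 137^3 = 2571353 multiplications
Strassen's algorithm: 7^(log2(256)) = 7^8 = 5764801 multiplications
Difference: 2571353 - 5764801 = -3193448 (Strassen uses MORE here due to padding overhead — for small or just-over-power-of-2 n, padding can outweigh the per-level savings)

Standard: 2571353 multiplications (137^3). Strassen: 5764801 multiplications (7^8, after padding to 256x256). Strassen reduces 8 recursive multiplications to 7 at each level.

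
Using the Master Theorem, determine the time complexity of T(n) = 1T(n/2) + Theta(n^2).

Master Theorem for T(n) = 1T(n/2) + O(n^2):

a = 1, b = 2, c = 2
log_b(a) = log_2(1) = 0.0000

Case 3: c = 2 > log_2(1) = 0.0000
T(n) = O(n^2) = O(n^2)

For T(n) = 1T(n/2) + O(n^2): log_2(1) = 0.0000. This is Case 3 of the Master Theorem (c > log_b(a), work dominated by root), giving O(n^2).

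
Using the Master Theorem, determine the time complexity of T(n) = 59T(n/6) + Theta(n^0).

Master Theorem for T(n) = 59T(n/6) + O(n^0):

a = 59, b = 6, c = 0
log_b(a) = log_6(59) = 2.2757

Case 1: c = 0 < log_6(59) = 2.2757
T(n) = O(n^(log_6 59))

For T(n) = 59T(n/6) + O(n^0): log_6(59) = 2.2757. This is Case 1 of the Master Theorem (c < log_b(a), work dominated by leaves), giving O(n^(log_6 59)).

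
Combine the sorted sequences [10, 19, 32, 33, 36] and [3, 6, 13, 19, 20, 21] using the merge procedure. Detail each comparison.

Merging process:

Compare 10 vs 3: take 3 from right. Merged: [3]
Compare 10 vs 6: take 6 from right. Merged: [3, 6]
Compare 10 vs 13: take 10 from left. Merged: [3, 6, 10]
Compare 19 vs 13: take 13 from right. Merged: [3, 6, 10, 13]
Compare 19 vs 19: take 19 from left. Merged: [3, 6, 10, 13, 19]
Compare 32 vs 19: take 19 from right. Merged: [3, 6, 10, 13, 19, 19]
Compare 32 vs 20: take 20 from right. Merged: [3, 6, 10, 13, 19, 19, 20]
Compare 32 vs 21: take 21 from right. Merged: [3, 6, 10, 13, 19, 19, 20, 21]
Append remaining from left: [32, 33, 36]. Merged: [3, 6, 10, 13, 19, 19, 20, 21, 32, 33, 36]

Final merged array: [3, 6, 10, 13, 19, 19, 20, 21, 32, 33, 36]
Total comparisons: 8

The merged array is [3, 6, 10, 13, 19, 19, 20, 21, 32, 33, 36], requiring 8 comparisons. The merge step runs in O(n) time where n is the total number of elements.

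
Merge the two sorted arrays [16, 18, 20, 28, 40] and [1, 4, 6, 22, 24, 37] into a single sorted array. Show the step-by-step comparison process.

Merging process:

Compare 16 vs 1: take 1 from right. Merged: [1]
Compare 16 vs 4: take 4 from right. Merged: [1, 4]
Compare 16 vs 6: take 6 from right. Merged: [1, 4, 6]
Compare 16 vs 22: take 16 from left. Merged: [1, 4, 6, 16]
Compare 18 vs 22: take 18 from left. Merged: [1, 4, 6, 16, 18]
Compare 20 vs 22: take 20 from left. Merged: [1, 4, 6, 16, 18, 20]
Compare 28 vs 22: take 22 from right. Merged: [1, 4, 6, 16, 18, 20, 22]
Compare 28 vs 24: take 24 from right. Merged: [1, 4, 6, 16, 18, 20, 22, 24]
Compare 28 vs 37: take 28 from left. Merged: [1, 4, 6, 16, 18, 20, 22, 24, 28]
Compare 40 vs 37: take 37 from right. Merged: [1, 4, 6, 16, 18, 20, 22, 24, 28, 37]
Append remaining from left: [40]. Merged: [1, 4, 6, 16, 18, 20, 22, 24, 28, 37, 40]

Final merged array: [1, 4, 6, 16, 18, 20, 22, 24, 28, 37, 40]
Total comparisons: 10

The merged array is [1, 4, 6, 16, 18, 20, 22, 24, 28, 37, 40], requiring 10 comparisons. The merge step runs in O(n) time where n is the total number of elements.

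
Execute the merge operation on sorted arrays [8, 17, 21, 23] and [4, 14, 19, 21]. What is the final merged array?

Merging process:

Compare 8 vs 4: take 4 from right. Merged: [4]
Compare 8 vs 14: take 8 from left. Merged: [4, 8]
Compare 17 vs 14: take 14 from right. Merged: [4, 8, 14]
Compare 17 vs 19: take 17 from left. Merged: [4, 8, 14, 17]
Compare 21 vs 19: take 19 from right. Merged: [4, 8, 14, 17, 19]
Compare 21 vs 21: take 21 from left. Merged: [4, 8, 14, 17, 19, 21]
Compare 23 vs 21: take 21 from right. Merged: [4, 8, 14, 17, 19, 21, 21]
Append remaining from left: [23]. Merged: [4, 8, 14, 17, 19, 21, 21, 23]

Final merged array: [4, 8, 14, 17, 19, 21, 21, 23]
Total comparisons: 7

The merged array is [4, 8, 14, 17, 19, 21, 21, 23], requiring 7 comparisons. The merge step runs in O(n) time where n is the total number of elements.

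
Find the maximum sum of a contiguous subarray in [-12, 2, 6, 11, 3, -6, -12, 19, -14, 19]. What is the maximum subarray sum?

Using Kadane's algorithm on [-12, 2, 6, 11, 3, -6, -12, 19, -14, 19]:

Scanning through the array:
Position 1 (value 2): max_ending_here = 2, max_so_far = 2
Position 2 (value 6): max_ending_here = 8, max_so_far = 8
Position 3 (value 11): max_ending_here = 19, max_so_far = 19
Position 4 (value 3): max_ending_here = 22, max_so_far = 22
Position 5 (value -6): max_ending_here = 16, max_so_far = 22
Position 6 (value -12): max_ending_here = 4, max_so_far = 22
Position 7 (value 19): max_ending_here = 23, max_so_far = 23
Position 8 (value -14): max_ending_here = 9, max_so_far = 23
Position 9 (value 19): max_ending_here = 28, max_so_far = 28

Maximum subarray: [2, 6, 11, 3, -6, -12, 19, -14, 19]
Maximum sum: 28

The maximum subarray is [2, 6, 11, 3, -6, -12, 19, -14, 19] with sum 28. This subarray runs from index 1 to index 9.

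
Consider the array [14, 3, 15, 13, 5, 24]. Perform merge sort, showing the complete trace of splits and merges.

Merge sort trace:

Split: [14, 3, 15, 13, 5, 24] -> [14, 3, 15] and [13, 5, 24]
  Split: [14, 3, 15] -> [14] and [3, 15]
    Split: [3, 15] -> [3] and [15]
    Merge: [3] + [15] -> [3, 15]
  Merge: [14] + [3, 15] -> [3, 14, 15]
  Split: [13, 5, 24] -> [13] and [5, 24]
    Split: [5, 24] -> [5] and [24]
    Merge: [5] + [24] -> [5, 24]
  Merge: [13] + [5, 24] -> [5, 13, 24]
Merge: [3, 14, 15] + [5, 13, 24] -> [3, 5, 13, 14, 15, 24]

Final sorted array: [3, 5, 13, 14, 15, 24]

The merge sort proceeds by recursively splitting the array and merging sorted halves.
After all merges, the sorted array is [3, 5, 13, 14, 15, 24].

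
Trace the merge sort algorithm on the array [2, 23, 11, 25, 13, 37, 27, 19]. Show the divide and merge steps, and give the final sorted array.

Merge sort trace:

Split: [2, 23, 11, 25, 13, 37, 27, 19] -> [2, 23, 11, 25] and [13, 37, 27, 19]
  Split: [2, 23, 11, 25] -> [2, 23] and [11, 25]
    Split: [2, 23] -> [2] and [23]
    Merge: [2] + [23] -> [2, 23]
    Split: [11, 25] -> [11] and [25]
    Merge: [11] + [25] -> [11, 25]
  Merge: [2, 23] + [11, 25] -> [2, 11, 23, 25]
  Split: [13, 37, 27, 19] -> [13, 37] and [27, 19]
    Split: [13, 37] -> [13] and [37]
    Merge: [13] + [37] -> [13, 37]
    Split: [27, 19] -> [27] and [19]
    Merge: [27] + [19] -> [19, 27]
  Merge: [13, 37] + [19, 27] -> [13, 19, 27, 37]
Merge: [2, 11, 23, 25] + [13, 19, 27, 37] -> [2, 11, 13, 19, 23, 25, 27, 37]

Final sorted array: [2, 11, 13, 19, 23, 25, 27, 37]

The merge sort proceeds by recursively splitting the array and merging sorted halves.
After all merges, the sorted array is [2, 11, 13, 19, 23, 25, 27, 37].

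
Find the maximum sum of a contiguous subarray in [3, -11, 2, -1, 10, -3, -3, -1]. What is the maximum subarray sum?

Using Kadane's algorithm on [3, -11, 2, -1, 10, -3, -3, -1]:

Scanning through the array:
Position 1 (value -11): max_ending_here = -8, max_so_far = 3
Position 2 (value 2): max_ending_here = 2, max_so_far = 3
Position 3 (value -1): max_ending_here = 1, max_so_far = 3
Position 4 (value 10): max_ending_here = 11, max_so_far = 11
Position 5 (value -3): max_ending_here = 8, max_so_far = 11
Position 6 (value -3): max_ending_here = 5, max_so_far = 11
Position 7 (value -1): max_ending_here = 4, max_so_far = 11

Maximum subarray: [2, -1, 10]
Maximum sum: 11

The maximum subarray is [2, -1, 10] with sum 11. This subarray runs from index 2 to index 4.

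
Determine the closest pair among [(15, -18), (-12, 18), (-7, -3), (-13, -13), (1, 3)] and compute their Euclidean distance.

Computing all pairwise distances among 5 points:

d((15, -18), (-12, 18)) = 45.0
d((15, -18), (-7, -3)) = 26.6271
d((15, -18), (-13, -13)) = 28.4429
d((15, -18), (1, 3)) = 25.2389
d((-12, 18), (-7, -3)) = 21.587
d((-12, 18), (-13, -13)) = 31.0161
d((-12, 18), (1, 3)) = 19.8494
d((-7, -3), (-13, -13)) = 11.6619
d((-7, -3), (1, 3)) = 10.0 <-- minimum
d((-13, -13), (1, 3)) = 21.2603

Closest pair: (-7, -3) and (1, 3) with distance 10.0

The closest pair is (-7, -3) and (1, 3) with Euclidean distance 10.0. For 5 points, brute-force pairwise comparison is shown above. For large n, the divide-and-conquer algorithm (sort by x, recurse on halves, check the dividing strip) achieves O(n log n).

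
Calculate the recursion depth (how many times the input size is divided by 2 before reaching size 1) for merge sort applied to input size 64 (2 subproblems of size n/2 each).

For divide and conquer with division factor 2:

Problem sizes at each level:
Level 0: 64
Level 1: 32
Level 2: 16
Level 3: 8
Level 4: 4
Level 5: 2
Level 6: 1

The root is level 0 and the size-1 base case is level 6 (the tree spans levels 0 through 6, i.e. 7 levels counting the root), so the depth is the number of divisions: log_2(64) = 6

The recursion tree depth is log_2(64) = 6. At each level, the problem size is divided by 2, so it takes 6 divisions to reduce to a base case of size 1. The algorithm makes 2 recursive calls at each level.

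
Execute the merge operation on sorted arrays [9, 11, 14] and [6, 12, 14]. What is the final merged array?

Merging process:

Compare 9 vs 6: take 6 from right. Merged: [6]
Compare 9 vs 12: take 9 from left. Merged: [6, 9]
Compare 11 vs 12: take 11 from left. Merged: [6, 9, 11]
Compare 14 vs 12: take 12 from right. Merged: [6, 9, 11, 12]
Compare 14 vs 14: take 14 from left. Merged: [6, 9, 11, 12, 14]
Append remaining from right: [14]. Merged: [6, 9, 11, 12, 14, 14]

Final merged array: [6, 9, 11, 12, 14, 14]
Total comparisons: 5

The merged array is [6, 9, 11, 12, 14, 14], requiring 5 comparisons. The merge step runs in O(n) time where n is the total number of elements.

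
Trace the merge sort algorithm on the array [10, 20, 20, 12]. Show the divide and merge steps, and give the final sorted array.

Merge sort trace:

Split: [10, 20, 20, 12] -> [10, 20] and [20, 12]
  Split: [10, 20] -> [10] and [20]
  Merge: [10] + [20] -> [10, 20]
  Split: [20, 12] -> [20] and [12]
  Merge: [20] + [12] -> [12, 20]
Merge: [10, 20] + [12, 20] -> [10, 12, 20, 20]

Final sorted array: [10, 12, 20, 20]

The merge sort proceeds by recursively splitting the array and merging sorted halves.
After all merges, the sorted array is [10, 12, 20, 20].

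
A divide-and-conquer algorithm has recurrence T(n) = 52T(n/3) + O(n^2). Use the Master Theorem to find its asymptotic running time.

Master Theorem for T(n) = 52T(n/3) + O(n^2):

a = 52, b = 3, c = 2
log_b(a) = log_3(52) = 3.5966

Case 1: c = 2 < log_3(52) = 3.5966
T(n) = O(n^(log_3 52))

For T(n) = 52T(n/3) + O(n^2): log_3(52) = 3.5966. This is Case 1 of the Master Theorem (c < log_b(a), work dominated by leaves), giving O(n^(log_3 52)).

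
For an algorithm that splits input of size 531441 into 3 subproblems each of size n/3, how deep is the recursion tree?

For divide and conquer with division factor 3:

Problem sizes at each level:
Level 0: 531441
Level 1: 177147
Level 2: 59049
Level 3: 19683
Level 4: 6561
Level 5: 2187
Level 6: 729
Level 7: 243
Level 8: 81
Level 9: 27
Level 10: 9
Level 11: 3
Level 12: 1

The root is level 0 and the size-1 base case is level 12 (the tree spans levels 0 through 12, i.e. 13 levels counting the root), so the depth is the number of divisions: log_3(531441) = 12

The recursion tree depth is log_3(531441) = 12. At each level, the problem size is divided by 3, so it takes 12 divisions to reduce to a base case of size 1. The algorithm makes 3 recursive calls at each level.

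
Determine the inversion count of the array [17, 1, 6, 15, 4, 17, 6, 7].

Finding inversions in [17, 1, 6, 15, 4, 17, 6, 7]:

(0, 1): arr[0]=17 > arr[1]=1
(0, 2): arr[0]=17 > arr[2]=6
(0, 3): arr[0]=17 > arr[3]=15
(0, 4): arr[0]=17 > arr[4]=4
(0, 6): arr[0]=17 > arr[6]=6
(0, 7): arr[0]=17 > arr[7]=7
(2, 4): arr[2]=6 > arr[4]=4
(3, 4): arr[3]=15 > arr[4]=4
(3, 6): arr[3]=15 > arr[6]=6
(3, 7): arr[3]=15 > arr[7]=7
(5, 6): arr[5]=17 > arr[6]=6
(5, 7): arr[5]=17 > arr[7]=7

Total inversions: 12

The array has 12 inversion(s): (0,1), (0,2), (0,3), (0,4), (0,6), (0,7), (2,4), (3,4), (3,6), (3,7), (5,6), (5,7). Each pair (i,j) satisfies i < j and arr[i] > arr[j].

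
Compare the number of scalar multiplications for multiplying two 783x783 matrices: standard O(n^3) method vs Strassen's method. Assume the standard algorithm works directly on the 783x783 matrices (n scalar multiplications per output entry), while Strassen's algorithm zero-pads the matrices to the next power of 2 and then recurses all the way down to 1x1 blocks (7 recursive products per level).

Matrix multiplication for 783x783 matrices:

Strassen's algorithm requires power-of-2 dimensions. Pad 783x783 to 1024x1024 (next power of 2).

Standard algorithm: 783^3 = 480048687 multiplications
Strassen's algorithm: 7^(log2(1024)) = 7^10 = 282475249 multiplications
Savings: 480048687 - 282475249 = 197573438 multiplications

Standard: 480048687 multiplications (783^3). Strassen: 282475249 multiplications (7^10, after padding to 1024x1024). Strassen reduces 8 recursive multiplications to 7 at each level.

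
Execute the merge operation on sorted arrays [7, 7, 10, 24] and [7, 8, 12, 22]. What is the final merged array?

Merging process:

Compare 7 vs 7: take 7 from left. Merged: [7]
Compare 7 vs 7: take 7 from left. Merged: [7, 7]
Compare 10 vs 7: take 7 from right. Merged: [7, 7, 7]
Compare 10 vs 8: take 8 from right. Merged: [7, 7, 7, 8]
Compare 10 vs 12: take 10 from left. Merged: [7, 7, 7, 8, 10]
Compare 24 vs 12: take 12 from right. Merged: [7, 7, 7, 8, 10, 12]
Compare 24 vs 22: take 22 from right. Merged: [7, 7, 7, 8, 10, 12, 22]
Append remaining from left: [24]. Merged: [7, 7, 7, 8, 10, 12, 22, 24]

Final merged array: [7, 7, 7, 8, 10, 12, 22, 24]
Total comparisons: 7

The merged array is [7, 7, 7, 8, 10, 12, 22, 24], requiring 7 comparisons. The merge step runs in O(n) time where n is the total number of elements.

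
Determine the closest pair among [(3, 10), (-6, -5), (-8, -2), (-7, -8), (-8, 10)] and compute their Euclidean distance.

Computing all pairwise distances among 5 points:

d((3, 10), (-6, -5)) = 17.4929
d((3, 10), (-8, -2)) = 16.2788
d((3, 10), (-7, -8)) = 20.5913
d((3, 10), (-8, 10)) = 11.0
d((-6, -5), (-8, -2)) = 3.6056
d((-6, -5), (-7, -8)) = 3.1623 <-- minimum
d((-6, -5), (-8, 10)) = 15.1327
d((-8, -2), (-7, -8)) = 6.0828
d((-8, -2), (-8, 10)) = 12.0
d((-7, -8), (-8, 10)) = 18.0278

Closest pair: (-6, -5) and (-7, -8) with distance 3.1623

The closest pair is (-6, -5) and (-7, -8) with Euclidean distance 3.1623. For 5 points, brute-force pairwise comparison is shown above. For large n, the divide-and-conquer algorithm (sort by x, recurse on halves, check the dividing strip) achieves O(n log n).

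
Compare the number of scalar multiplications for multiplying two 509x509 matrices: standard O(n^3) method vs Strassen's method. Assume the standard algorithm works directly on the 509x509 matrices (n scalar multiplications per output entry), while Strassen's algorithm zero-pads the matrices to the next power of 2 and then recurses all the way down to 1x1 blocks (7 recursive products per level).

Matrix multiplication for 509x509 matrices:

Strassen's algorithm requires power-of-2 dimensions. Pad 509x509 to 512x512 (next power of 2).

Standard algorithm: 509^3 = 131872229 multiplications
Strassen's algorithm: 7^(log2(512)) = 7^9 = 40353607 multiplications
Savings: 131872229 - 40353607 = 91518622 multiplications

Standard: 131872229 multiplications (509^3). Strassen: 40353607 multiplications (7^9, after padding to 512x512). Strassen reduces 8 recursive multiplications to 7 at each level.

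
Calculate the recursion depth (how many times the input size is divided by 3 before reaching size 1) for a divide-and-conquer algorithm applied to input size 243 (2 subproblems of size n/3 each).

For divide and conquer with division factor 3:

Problem sizes at each level:
Level 0: 243
Level 1: 81
Level 2: 27
Level 3: 9
Level 4: 3
Level 5: 1

The root is level 0 and the size-1 base case is level 5 (the tree spans levels 0 through 5, i.e. 6 levels counting the root), so the depth is the number of divisions: log_3(243) = 5

The recursion tree depth is log_3(243) = 5. At each level, the problem size is divided by 3, so it takes 5 divisions to reduce to a base case of size 1. The algorithm makes 2 recursive calls at each level.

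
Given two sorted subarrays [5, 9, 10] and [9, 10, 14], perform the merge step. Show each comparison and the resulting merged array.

Merging process:

Compare 5 vs 9: take 5 from left. Merged: [5]
Compare 9 vs 9: take 9 from left. Merged: [5, 9]
Compare 10 vs 9: take 9 from right. Merged: [5, 9, 9]
Compare 10 vs 10: take 10 from left. Merged: [5, 9, 9, 10]
Append remaining from right: [10, 14]. Merged: [5, 9, 9, 10, 10, 14]

Final merged array: [5, 9, 9, 10, 10, 14]
Total comparisons: 4

The merged array is [5, 9, 9, 10, 10, 14], requiring 4 comparisons. The merge step runs in O(n) time where n is the total number of elements.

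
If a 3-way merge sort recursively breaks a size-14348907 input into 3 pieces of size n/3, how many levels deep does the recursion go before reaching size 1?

For divide and conquer with division factor 3:

Problem sizes at each level:
Level 0: 14348907
Level 1: 4782969
Level 2: 1594323
Level 3: 531441
Level 4: 177147
Level 5: 59049
Level 6: 19683
Level 7: 6561
Level 8: 2187
Level 9: 729
Level 10: 243
Level 11: 81
Level 12: 27
Level 13: 9
Level 14: 3
Level 15: 1

The root is level 0 and the size-1 base case is level 15 (the tree spans levels 0 through 15, i.e. 16 levels counting the root), so the depth is the number of divisions: log_3(14348907) = 15

The recursion tree depth is log_3(14348907) = 15. At each level, the problem size is divided by 3, so it takes 15 divisions to reduce to a base case of size 1. The algorithm makes 3 recursive calls at each level.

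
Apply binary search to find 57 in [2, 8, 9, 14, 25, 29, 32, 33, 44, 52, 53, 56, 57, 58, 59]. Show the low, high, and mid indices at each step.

Binary search for 57 in [2, 8, 9, 14, 25, 29, 32, 33, 44, 52, 53, 56, 57, 58, 59]:

lo=0, hi=14, mid=7, arr[mid]=33 -> 33 < 57, search right half
lo=8, hi=14, mid=11, arr[mid]=56 -> 56 < 57, search right half
lo=12, hi=14, mid=13, arr[mid]=58 -> 58 > 57, search left half
lo=12, hi=12, mid=12, arr[mid]=57 -> Found target at index 12!

Binary search finds 57 at index 12 after 4 comparisons. The search repeatedly halves the search space by comparing with the middle element.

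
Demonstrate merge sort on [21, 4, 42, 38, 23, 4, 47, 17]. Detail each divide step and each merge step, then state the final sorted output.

Merge sort trace:

Split: [21, 4, 42, 38, 23, 4, 47, 17] -> [21, 4, 42, 38] and [23, 4, 47, 17]
  Split: [21, 4, 42, 38] -> [21, 4] and [42, 38]
    Split: [21, 4] -> [21] and [4]
    Merge: [21] + [4] -> [4, 21]
    Split: [42, 38] -> [42] and [38]
    Merge: [42] + [38] -> [38, 42]
  Merge: [4, 21] + [38, 42] -> [4, 21, 38, 42]
  Split: [23, 4, 47, 17] -> [23, 4] and [47, 17]
    Split: [23, 4] -> [23] and [4]
    Merge: [23] + [4] -> [4, 23]
    Split: [47, 17] -> [47] and [17]
    Merge: [47] + [17] -> [17, 47]
  Merge: [4, 23] + [17, 47] -> [4, 17, 23, 47]
Merge: [4, 21, 38, 42] + [4, 17, 23, 47] -> [4, 4, 17, 21, 23, 38, 42, 47]

Final sorted array: [4, 4, 17, 21, 23, 38, 42, 47]

The merge sort proceeds by recursively splitting the array and merging sorted halves.
After all merges, the sorted array is [4, 4, 17, 21, 23, 38, 42, 47].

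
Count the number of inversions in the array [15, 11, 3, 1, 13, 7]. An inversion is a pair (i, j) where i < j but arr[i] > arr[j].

Finding inversions in [15, 11, 3, 1, 13, 7]:

(0, 1): arr[0]=15 > arr[1]=11
(0, 2): arr[0]=15 > arr[2]=3
(0, 3): arr[0]=15 > arr[3]=1
(0, 4): arr[0]=15 > arr[4]=13
(0, 5): arr[0]=15 > arr[5]=7
(1, 2): arr[1]=11 > arr[2]=3
(1, 3): arr[1]=11 > arr[3]=1
(1, 5): arr[1]=11 > arr[5]=7
(2, 3): arr[2]=3 > arr[3]=1
(4, 5): arr[4]=13 > arr[5]=7

Total inversions: 10

The array has 10 inversion(s): (0,1), (0,2), (0,3), (0,4), (0,5), (1,2), (1,3), (1,5), (2,3), (4,5). Each pair (i,j) satisfies i < j and arr[i] > arr[j].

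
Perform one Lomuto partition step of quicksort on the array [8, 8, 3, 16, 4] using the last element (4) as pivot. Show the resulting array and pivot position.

Lomuto partition with pivot = 4:

Initial array: [8, 8, 3, 16, 4]

arr[0]=8 > 4: no swap
arr[1]=8 > 4: no swap
arr[2]=3 <= 4: swap with position 0, array becomes [3, 8, 8, 16, 4]
arr[3]=16 > 4: no swap

Place pivot at position 1: [3, 4, 8, 16, 8]
Pivot position: 1

After partitioning with pivot 4, the array becomes [3, 4, 8, 16, 8]. The pivot is placed at index 1. All elements to the left of the pivot are <= 4, and all elements to the right are > 4.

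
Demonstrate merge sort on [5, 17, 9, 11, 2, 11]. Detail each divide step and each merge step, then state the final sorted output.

Merge sort trace:

Split: [5, 17, 9, 11, 2, 11] -> [5, 17, 9] and [11, 2, 11]
  Split: [5, 17, 9] -> [5] and [17, 9]
    Split: [17, 9] -> [17] and [9]
    Merge: [17] + [9] -> [9, 17]
  Merge: [5] + [9, 17] -> [5, 9, 17]
  Split: [11, 2, 11] -> [11] and [2, 11]
    Split: [2, 11] -> [2] and [11]
    Merge: [2] + [11] -> [2, 11]
  Merge: [11] + [2, 11] -> [2, 11, 11]
Merge: [5, 9, 17] + [2, 11, 11] -> [2, 5, 9, 11, 11, 17]

Final sorted array: [2, 5, 9, 11, 11, 17]

The merge sort proceeds by recursively splitting the array and merging sorted halves.
After all merges, the sorted array is [2, 5, 9, 11, 11, 17].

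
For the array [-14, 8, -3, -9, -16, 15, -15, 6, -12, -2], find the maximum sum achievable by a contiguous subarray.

Using Kadane's algorithm on [-14, 8, -3, -9, -16, 15, -15, 6, -12, -2]:

Scanning through the array:
Position 1 (value 8): max_ending_here = 8, max_so_far = 8
Position 2 (value -3): max_ending_here = 5, max_so_far = 8
Position 3 (value -9): max_ending_here = -4, max_so_far = 8
Position 4 (value -16): max_ending_here = -16, max_so_far = 8
Position 5 (value 15): max_ending_here = 15, max_so_far = 15
Position 6 (value -15): max_ending_here = 0, max_so_far = 15
Position 7 (value 6): max_ending_here = 6, max_so_far = 15
Position 8 (value -12): max_ending_here = -6, max_so_far = 15
Position 9 (value -2): max_ending_here = -2, max_so_far = 15

Maximum subarray: [15]
Maximum sum: 15

The maximum subarray is [15] with sum 15. This subarray runs from index 5 to index 5.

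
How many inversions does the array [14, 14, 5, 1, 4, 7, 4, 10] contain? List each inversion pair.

Finding inversions in [14, 14, 5, 1, 4, 7, 4, 10]:

(0, 2): arr[0]=14 > arr[2]=5
(0, 3): arr[0]=14 > arr[3]=1
(0, 4): arr[0]=14 > arr[4]=4
(0, 5): arr[0]=14 > arr[5]=7
(0, 6): arr[0]=14 > arr[6]=4
(0, 7): arr[0]=14 > arr[7]=10
(1, 2): arr[1]=14 > arr[2]=5
(1, 3): arr[1]=14 > arr[3]=1
(1, 4): arr[1]=14 > arr[4]=4
(1, 5): arr[1]=14 > arr[5]=7
(1, 6): arr[1]=14 > arr[6]=4
(1, 7): arr[1]=14 > arr[7]=10
(2, 3): arr[2]=5 > arr[3]=1
(2, 4): arr[2]=5 > arr[4]=4
(2, 6): arr[2]=5 > arr[6]=4
(5, 6): arr[5]=7 > arr[6]=4

Total inversions: 16

The array has 16 inversion(s): (0,2), (0,3), (0,4), (0,5), (0,6), (0,7), (1,2), (1,3), (1,4), (1,5), (1,6), (1,7), (2,3), (2,4), (2,6), (5,6). Each pair (i,j) satisfies i < j and arr[i] > arr[j].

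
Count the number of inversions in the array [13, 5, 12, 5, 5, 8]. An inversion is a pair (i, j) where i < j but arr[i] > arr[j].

Finding inversions in [13, 5, 12, 5, 5, 8]:

(0, 1): arr[0]=13 > arr[1]=5
(0, 2): arr[0]=13 > arr[2]=12
(0, 3): arr[0]=13 > arr[3]=5
(0, 4): arr[0]=13 > arr[4]=5
(0, 5): arr[0]=13 > arr[5]=8
(2, 3): arr[2]=12 > arr[3]=5
(2, 4): arr[2]=12 > arr[4]=5
(2, 5): arr[2]=12 > arr[5]=8

Total inversions: 8

The array has 8 inversion(s): (0,1), (0,2), (0,3), (0,4), (0,5), (2,3), (2,4), (2,5). Each pair (i,j) satisfies i < j and arr[i] > arr[j].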